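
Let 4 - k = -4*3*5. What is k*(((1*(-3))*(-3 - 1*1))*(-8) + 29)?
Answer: -4288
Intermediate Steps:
k = 64 (k = 4 - (-4*3)*5 = 4 - (-12)*5 = 4 - 1*(-60) = 4 + 60 = 64)
k*(((1*(-3))*(-3 - 1*1))*(-8) + 29) = 64*(((1*(-3))*(-3 - 1*1))*(-8) + 29) = 64*(-3*(-3 - 1)*(-8) + 29) = 64*(-3*(-4)*(-8) + 29) = 64*(12*(-8) + 29) = 64*(-96 + 29) = 64*(-67) = -4288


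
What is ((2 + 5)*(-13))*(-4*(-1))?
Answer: -364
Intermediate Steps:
((2 + 5)*(-13))*(-4*(-1)) = (7*(-13))*4 = -91*4 = -364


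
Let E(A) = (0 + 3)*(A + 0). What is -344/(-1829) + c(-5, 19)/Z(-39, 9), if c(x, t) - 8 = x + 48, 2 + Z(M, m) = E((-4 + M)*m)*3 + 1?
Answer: 1105217/6372236 ≈ 0.17344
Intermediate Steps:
E(A) = 3*A
Z(M, m) = -1 + 9*m*(-4 + M) (Z(M, m) = -2 + ((3*((-4 + M)*m))*3 + 1) = -2 + ((3*(m*(-4 + M)))*3 + 1) = -2 + ((3*m*(-4 + M))*3 + 1) = -2 + (9*m*(-4 + M) + 1) = -2 + (1 + 9*m*(-4 + M)) = -1 + 9*m*(-4 + M))
c(x, t) = 56 + x (c(x, t) = 8 + (x + 48) = 8 + (48 + x) = 56 + x)
-344/(-1829) + c(-5, 19)/Z(-39, 9) = -344/(-1829) + (56 - 5)/(-1 + 9*9*(-4 - 39)) = -344*(-1/1829) + 51/(-1 + 9*9*(-43)) = 344/1829 + 51/(-1 - 3483) = 344/1829 + 51/(-3484) = 344/1829 + 51*(-1/3484) = 344/1829 - 51/3484 = 1105217/6372236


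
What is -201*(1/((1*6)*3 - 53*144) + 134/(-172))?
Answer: 11315161/72240 ≈ 156.63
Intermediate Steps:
-201*(1/((1*6)*3 - 53*144) + 134/(-172)) = -201*((1/144)/(6*3 - 53) + 134*(-1/172)) = -201*((1/144)/(18 - 53) - 67/86) = -201*((1/144)/(-35) - 67/86) = -201*(-1/35*1/144 - 67/86) = -201*(-1/5040 - 67/86) = -201*(-168883/216720) = 11315161/72240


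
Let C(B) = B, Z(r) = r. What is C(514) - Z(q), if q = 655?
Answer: -141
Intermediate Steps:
C(514) - Z(q) = 514 - 1*655 = 514 - 655 = -141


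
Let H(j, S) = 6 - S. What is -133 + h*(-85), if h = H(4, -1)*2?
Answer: -1323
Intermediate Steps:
h = 14 (h = (6 - 1*(-1))*2 = (6 + 1)*2 = 7*2 = 14)
-133 + h*(-85) = -133 + 14*(-85) = -133 - 1190 = -1323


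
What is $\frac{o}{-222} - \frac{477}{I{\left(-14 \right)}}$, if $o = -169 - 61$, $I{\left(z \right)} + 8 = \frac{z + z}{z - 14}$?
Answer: $\frac{53752}{777} \approx 69.179$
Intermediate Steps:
$I{\left(z \right)} = -8 + \frac{2 z}{-14 + z}$ ($I{\left(z \right)} = -8 + \frac{z + z}{z - 14} = -8 + \frac{2 z}{-14 + z}$)
$o = -230$ ($o = -169 - 61 = -230$)
$\frac{o}{-222} - \frac{477}{I{\left(-14 \right)}} = - \frac{230}{-222} - \frac{477}{2 \frac{1}{-14 - 14} \left(56 - -42\right)} = \left(-230\right) \left(- \frac{1}{222}\right) - \frac{477}{2 \frac{1}{-28} \left(56 + 42\right)} = \frac{115}{111} - \frac{477}{2 \left(- \frac{1}{28}\right) 98} = \frac{115}{111} - \frac{477}{-7} = \frac{115}{111} - - \frac{477}{7} = \frac{115}{111} + \frac{477}{7} = \frac{53752}{777}$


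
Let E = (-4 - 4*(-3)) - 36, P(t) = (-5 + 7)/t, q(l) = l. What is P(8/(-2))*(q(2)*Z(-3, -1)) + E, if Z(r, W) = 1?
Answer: -29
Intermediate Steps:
P(t) = 2/t
E = -28 (E = (-4 + 12) - 36 = 8 - 36 = -28)
P(8/(-2))*(q(2)*Z(-3, -1)) + E = (2/((8/(-2))))*(2*1) - 28 = (2/((8*(-1/2))))*2 - 28 = (2/(-4))*2 - 28 = (2*(-1/4))*2 - 28 = -1/2*2 - 28 = -1 - 28 = -29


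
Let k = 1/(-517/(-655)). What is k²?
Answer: 429025/267289 ≈ 1.6051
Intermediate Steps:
k = 655/517 (k = 1/(-517*(-1/655)) = 1/(517/655) = 655/517 ≈ 1.2669)
k² = (655/517)² = 429025/267289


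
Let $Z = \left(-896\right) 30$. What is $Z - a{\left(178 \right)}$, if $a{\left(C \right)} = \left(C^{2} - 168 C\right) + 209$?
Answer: $-28869$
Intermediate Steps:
$a{\left(C \right)} = 209 + C^{2} - 168 C$
$Z = -26880$
$Z - a{\left(178 \right)} = -26880 - \left(209 + 178^{2} - 29904\right) = -26880 - \left(209 + 31684 - 29904\right) = -26880 - 1989 = -28869$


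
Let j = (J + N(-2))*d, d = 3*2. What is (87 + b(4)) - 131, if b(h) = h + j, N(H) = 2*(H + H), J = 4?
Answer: -64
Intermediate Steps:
d = 6
N(H) = 4*H (N(H) = 2*(2*H) = 4*H)
j = -24 (j = (4 + 4*(-2))*6 = (4 - 8)*6 = -4*6 = -24)
b(h) = -24 + h (b(h) = h - 24 = -24 + h)
(87 + b(4)) - 131 = (87 + (-24 + 4)) - 131 = (87 - 20) - 131 = 67 - 131 = -64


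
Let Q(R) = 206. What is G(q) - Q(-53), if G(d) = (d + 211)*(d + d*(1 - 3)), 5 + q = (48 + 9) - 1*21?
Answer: -7708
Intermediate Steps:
q = 31 (q = -5 + ((48 + 9) - 1*21) = -5 + (57 - 21) = -5 + 36 = 31)
G(d) = -d*(211 + d) (G(d) = (211 + d)*(d + d*(-2)) = (211 + d)*(d - 2*d) = (211 + d)*(-d) = -d*(211 + d))
G(q) - Q(-53) = -1*31*(211 + 31) - 1*206 = -1*31*242 - 206 = -7502 - 206 = -7708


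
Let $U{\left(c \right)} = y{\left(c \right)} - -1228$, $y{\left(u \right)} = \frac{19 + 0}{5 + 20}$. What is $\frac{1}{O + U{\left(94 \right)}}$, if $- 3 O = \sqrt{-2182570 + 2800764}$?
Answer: $\frac{6911775}{8106541399} + \frac{1875 \sqrt{618194}}{8106541399} \approx 0.0010345$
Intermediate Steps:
$y{\left(u \right)} = \frac{19}{25}$
$U{\left(c \right)} = \frac{30719}{25}$ ($U{\left(c \right)} = \frac{19}{25} - -1228 = \frac{19}{25} + 1228 = \frac{30719}{25}$)
$O = - \frac{\sqrt{618194}}{3}$ ($O = - \frac{\sqrt{-2182570 + 2800764}}{3} = - \frac{\sqrt{618194}}{3} \approx -262.08$)
$\frac{1}{O + U{\left(94 \right)}} = \frac{1}{- \frac{\sqrt{618194}}{3} + \frac{30719}{25}} = \frac{1}{\frac{30719}{25} - \frac{\sqrt{618194}}{3}}$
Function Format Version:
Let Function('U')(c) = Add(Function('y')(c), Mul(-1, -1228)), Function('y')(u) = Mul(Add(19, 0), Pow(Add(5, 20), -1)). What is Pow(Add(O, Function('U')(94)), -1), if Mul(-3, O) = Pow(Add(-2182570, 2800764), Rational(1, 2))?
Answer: Add(Rational(6911775, 8106541399), Mul(Rational(1875, 8106541399), Pow(618194, Rational(1, 2)))) ≈ 0.0010345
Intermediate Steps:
Function('y')(u) = Rational(19, 25) (Function('y')(u) = Mul(19, Pow(25, -1)) = Mul(19, Rational(1, 25)) = Rational(19, 25))
Function('U')(c) = Rational(30719, 25) (Function('U')(c) = Add(Rational(19, 25), Mul(-1, -1228)) = Add(Rational(19, 25), 1228) = Rational(30719, 25))
O = Mul(Rational(-1, 3), Pow(618194, Rational(1, 2))) (O = Mul(Rational(-1, 3), Pow(Add(-2182570, 2800764), Rational(1, 2))) = Mul(Rational(-1, 3), Pow(618194, Rational(1, 2))) ≈ -262.08)
Pow(Add(O, Function('U')(94)), -1) = Pow(Add(Mul(Rational(-1, 3), Pow(618194, Rational(1, 2))), Rational(30719, 25)), -1) = Pow(Add(Rational(30719, 25), Mul(Rational(-1, 3), Pow(618194, Rational(1, 2)))), -1)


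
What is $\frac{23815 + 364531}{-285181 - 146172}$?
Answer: $- \frac{388346}{431353} \approx -0.9003$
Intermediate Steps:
$\frac{23815 + 364531}{-285181 - 146172} = \frac{388346}{-431353} = 388346 \left(- \frac{1}{431353}\right) = - \frac{388346}{431353}$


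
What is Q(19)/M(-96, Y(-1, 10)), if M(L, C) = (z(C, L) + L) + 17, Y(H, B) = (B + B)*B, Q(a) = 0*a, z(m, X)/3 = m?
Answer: 0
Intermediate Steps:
z(m, X) = 3*m
Q(a) = 0
Y(H, B) = 2*B² (Y(H, B) = (2*B)*B = 2*B²)
M(L, C) = 17 + L + 3*C (M(L, C) = (3*C + L) + 17 = (L + 3*C) + 17 = 17 + L + 3*C)
Q(19)/M(-96, Y(-1, 10)) = 0/(17 - 96 + 3*(2*10²)) = 0/(17 - 96 + 3*(2*100)) = 0/(17 - 96 + 3*200) = 0/(17 - 96 + 600) = 0/521 = 0*(1/521) = 0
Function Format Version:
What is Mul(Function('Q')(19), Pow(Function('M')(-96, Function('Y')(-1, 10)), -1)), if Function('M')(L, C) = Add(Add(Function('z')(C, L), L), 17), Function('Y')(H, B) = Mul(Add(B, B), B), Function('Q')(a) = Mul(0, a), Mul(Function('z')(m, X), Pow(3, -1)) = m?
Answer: 0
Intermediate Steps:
Function('z')(m, X) = Mul(3, m)
Function('Q')(a) = 0
Function('Y')(H, B) = Mul(2, Pow(B, 2)) (Function('Y')(H, B) = Mul(Mul(2, B), B) = Mul(2, Pow(B, 2)))
Function('M')(L, C) = Add(17, L, Mul(3, C)) (Function('M')(L, C) = Add(Add(Mul(3, C), L), 17) = Add(Add(L, Mul(3, C)), 17) = Add(17, L, Mul(3, C)))
Mul(Function('Q')(19), Pow(Function('M')(-96, Function('Y')(-1, 10)), -1)) = Mul(0, Pow(Add(17, -96, Mul(3, Mul(2, Pow(10, 2)))), -1)) = Mul(0, Pow(Add(17, -96, Mul(3, Mul(2, 100))), -1)) = Mul(0, Pow(Add(17, -96, Mul(3, 200)), -1)) = Mul(0, Pow(Add(17, -96, 600), -1)) = Mul(0, Pow(521, -1)) = Mul(0, Rational(1, 521)) = 0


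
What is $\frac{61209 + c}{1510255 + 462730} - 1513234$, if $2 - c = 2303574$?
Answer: $- \frac{2985590225853}{1972985} \approx -1.5132 \cdot 10^{6}$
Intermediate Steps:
$c = -2303572$ ($c = 2 - 2303574 = -2303572$)
$\frac{61209 + c}{1510255 + 462730} - 1513234 = \frac{61209 - 2303572}{1510255 + 462730} - 1513234 = - \frac{2242363}{1972985} - 1513234 = - \frac{2985590225853}{1972985}$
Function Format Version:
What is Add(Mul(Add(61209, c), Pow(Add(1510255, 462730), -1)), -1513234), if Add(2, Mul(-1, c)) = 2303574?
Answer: Rational(-2985590225853, 1972985) ≈ -1.5132e+6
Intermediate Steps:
c = -2303572 (c = Add(2, Mul(-1, 2303574)) = Add(2, -2303574) = -2303572)
Add(Mul(Add(61209, c), Pow(Add(1510255, 462730), -1)), -1513234) = Add(Mul(Add(61209, -2303572), Pow(Add(1510255, 462730), -1)), -1513234) = Add(Mul(-2242363, Pow(1972985, -1)), -1513234) = Add(Mul(-2242363, Rational(1, 1972985)), -1513234) = Add(Rational(-2242363, 1972985), -1513234) = Rational(-2985590225853, 1972985)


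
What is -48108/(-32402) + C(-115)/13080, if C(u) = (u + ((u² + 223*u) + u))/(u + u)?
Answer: 63103475/42381816 ≈ 1.4889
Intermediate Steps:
C(u) = (u² + 225*u)/(2*u) (C(u) = (u + (u² + 224*u))/((2*u)) = (u² + 225*u)*(1/(2*u)) = (u² + 225*u)/(2*u))
-48108/(-32402) + C(-115)/13080 = -48108/(-32402) + (225/2 + (½)*(-115))/13080 = -48108*(-1/32402) + (225/2 - 115/2)*(1/13080) = 24054/16201 + 55*(1/13080) = 24054/16201 + 11/2616 = 63103475/42381816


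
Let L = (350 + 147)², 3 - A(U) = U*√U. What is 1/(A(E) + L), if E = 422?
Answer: 61753/15234944174 + 211*√422/30469888348 ≈ 4.1956e-6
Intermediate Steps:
A(U) = 3 - U^(3/2) (A(U) = 3 - U*√U = 3 - U^(3/2))
L = 247009 (L = 497² = 247009)
1/(A(E) + L) = 1/((3 - 422^(3/2)) + 247009) = 1/((3 - 422*√422) + 247009) = 1/(247012 - 422*√422)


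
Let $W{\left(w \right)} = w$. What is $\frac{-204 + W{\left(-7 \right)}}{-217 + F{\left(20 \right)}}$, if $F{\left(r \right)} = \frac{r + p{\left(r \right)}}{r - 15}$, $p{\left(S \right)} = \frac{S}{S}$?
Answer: $\frac{1055}{1064} \approx 0.99154$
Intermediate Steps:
$p{\left(S \right)} = 1$
$F{\left(r \right)} = \frac{1 + r}{-15 + r}$ ($F{\left(r \right)} = \frac{r + 1}{r - 15} = \frac{1 + r}{-15 + r}$)
$\frac{-204 + W{\left(-7 \right)}}{-217 + F{\left(20 \right)}} = \frac{-204 - 7}{-217 + \frac{1 + 20}{-15 + 20}} = - \frac{211}{-217 + \frac{1}{5} \cdot 21} = - \frac{211}{-217 + \frac{21}{5}} = - \frac{211}{- \frac{1064}{5}} = \left(-211\right) \left(- \frac{5}{1064}\right) = \frac{1055}{1064}$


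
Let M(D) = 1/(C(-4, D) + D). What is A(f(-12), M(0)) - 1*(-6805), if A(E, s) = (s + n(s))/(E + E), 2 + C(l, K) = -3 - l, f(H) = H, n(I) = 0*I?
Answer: 163321/24 ≈ 6805.0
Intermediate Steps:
n(I) = 0
C(l, K) = -5 - l (C(l, K) = -2 + (-3 - l) = -5 - l)
M(D) = 1/(-1 + D) (M(D) = 1/((-5 - 1*(-4)) + D) = 1/((-5 + 4) + D) = 1/(-1 + D))
A(E, s) = s/(2*E) (A(E, s) = (s + 0)/(E + E) = s/((2*E)) = s*(1/(2*E)) = s/(2*E))
A(f(-12), M(0)) - 1*(-6805) = (1/2)/((-1 + 0)*(-12)) - 1*(-6805) = (1/2)*(-1/12)/(-1) + 6805 = (1/2)*(-1)*(-1/12) + 6805 = 1/24 + 6805 = 163321/24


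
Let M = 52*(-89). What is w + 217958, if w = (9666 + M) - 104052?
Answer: 118944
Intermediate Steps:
M = -4628
w = -99014 (w = (9666 - 4628) - 104052 = 5038 - 104052 = -99014)
w + 217958 = -99014 + 217958 = 118944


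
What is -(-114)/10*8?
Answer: 456/5 ≈ 91.200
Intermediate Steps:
-(-114)/10*8 = -38*(-3/10)*8 = (57/5)*8 = 456/5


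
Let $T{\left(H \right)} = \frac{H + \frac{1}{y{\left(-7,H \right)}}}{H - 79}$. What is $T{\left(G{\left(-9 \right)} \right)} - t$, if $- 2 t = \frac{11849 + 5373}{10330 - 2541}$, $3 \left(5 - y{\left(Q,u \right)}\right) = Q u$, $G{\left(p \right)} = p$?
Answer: $\frac{13253693}{10966912} \approx 1.2085$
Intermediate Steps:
$y{\left(Q,u \right)} = 5 - \frac{Q u}{3}$
$T{\left(H \right)} = \frac{H + \frac{1}{5 + \frac{7 H}{3}}}{-79 + H}$ ($T{\left(H \right)} = \frac{H + \frac{1}{5 - - \frac{7 H}{3}}}{H - 79} = \frac{H + \frac{1}{5 + \frac{7 H}{3}}}{H - 79} = \frac{H + \frac{1}{5 + \frac{7 H}{3}}}{-79 + H}$)
$t = - \frac{8611}{7789}$ ($t = - \frac{\left(11849 + 5373\right) \frac{1}{10330 - 2541}}{2} = - \frac{17222 \cdot \frac{1}{7789}}{2} = \left(- \frac{1}{2}\right) \frac{17222}{7789} = - \frac{8611}{7789} \approx -1.1055$)
$T{\left(G{\left(-9 \right)} \right)} - t = \frac{3 - 9 \left(15 + 7 \left(-9\right)\right)}{\left(-79 - 9\right) \left(15 + 7 \left(-9\right)\right)} - - \frac{8611}{7789} = \frac{3 - 9 \left(15 - 63\right)}{\left(-88\right) \left(15 - 63\right)} + \frac{8611}{7789} = - \frac{3 - -432}{88 \left(-48\right)} + \frac{8611}{7789} = \left(- \frac{1}{88}\right) \left(- \frac{1}{48}\right) \left(3 + 432\right) + \frac{8611}{7789} = \left(- \frac{1}{88}\right) \left(- \frac{1}{48}\right) 435 + \frac{8611}{7789} = \frac{145}{1408} + \frac{8611}{7789} = \frac{13253693}{10966912}$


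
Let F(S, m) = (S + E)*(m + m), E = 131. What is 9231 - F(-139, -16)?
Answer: 8975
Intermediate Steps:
F(S, m) = 2*m*(131 + S) (F(S, m) = (S + 131)*(m + m) = (131 + S)*(2*m) = 2*m*(131 + S))
9231 - F(-139, -16) = 9231 - 2*(-16)*(131 - 139) = 9231 - 2*(-16)*(-8) = 9231 - 1*256 = 9231 - 256 = 8975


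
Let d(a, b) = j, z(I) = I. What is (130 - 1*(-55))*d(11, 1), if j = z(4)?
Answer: 740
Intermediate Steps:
j = 4
d(a, b) = 4
(130 - 1*(-55))*d(11, 1) = (130 - 1*(-55))*4 = (130 + 55)*4 = 185*4 = 740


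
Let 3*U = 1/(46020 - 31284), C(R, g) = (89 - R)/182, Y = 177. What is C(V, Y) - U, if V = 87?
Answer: 44117/4022928 ≈ 0.010966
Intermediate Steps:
C(R, g) = 89/182 - R/182 (C(R, g) = (89 - R)*(1/182) = 89/182 - R/182)
U = 1/44208 (U = 1/(3*(46020 - 31284)) = (⅓)/14736 = (⅓)*(1/14736) = 1/44208 ≈ 2.2620e-5)
C(V, Y) - U = (89/182 - 1/182*87) - 1*1/44208 = (89/182 - 87/182) - 1/44208 = 1/91 - 1/44208 = 44117/4022928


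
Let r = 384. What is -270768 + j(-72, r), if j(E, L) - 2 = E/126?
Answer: -1895366/7 ≈ -2.7077e+5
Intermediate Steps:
j(E, L) = 2 + E/126
-270768 + j(-72, r) = -270768 + (2 + (1/126)*(-72)) = -270768 + (2 - 4/7) = -270768 + 10/7 = -1895366/7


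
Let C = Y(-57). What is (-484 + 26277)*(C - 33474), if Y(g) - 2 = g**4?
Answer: 271407590497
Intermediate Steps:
Y(g) = 2 + g**4
C = 10556003 (C = 2 + (-57)**4 = 2 + 10556001 = 10556003)
(-484 + 26277)*(C - 33474) = (-484 + 26277)*(10556003 - 33474) = 25793*10522529 = 271407590497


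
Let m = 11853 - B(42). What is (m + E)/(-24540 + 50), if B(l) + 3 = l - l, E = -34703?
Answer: 737/790 ≈ 0.93291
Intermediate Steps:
B(l) = -3 (B(l) = -3 + (l - l) = -3 + 0 = -3)
m = 11856 (m = 11853 - 1*(-3) = 11853 + 3 = 11856)
(m + E)/(-24540 + 50) = (11856 - 34703)/(-24540 + 50) = -22847/(-24490) = -22847*(-1/24490) = 737/790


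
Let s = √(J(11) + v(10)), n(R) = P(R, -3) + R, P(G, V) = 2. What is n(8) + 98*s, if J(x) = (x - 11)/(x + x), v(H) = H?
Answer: 10 + 98*√10 ≈ 319.90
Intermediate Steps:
J(x) = (-11 + x)/(2*x) (J(x) = (-11 + x)/((2*x)) = (-11 + x)*(1/(2*x)) = (-11 + x)/(2*x))
n(R) = 2 + R
s = √10 (s = √((½)*(-11 + 11)/11 + 10) = √((½)*(1/11)*0 + 10) = √(0 + 10) = √10 ≈ 3.1623)
n(8) + 98*s = (2 + 8) + 98*√10 = 10 + 98*√10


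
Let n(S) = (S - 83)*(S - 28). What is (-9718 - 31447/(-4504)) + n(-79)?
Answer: 34333911/4504 ≈ 7623.0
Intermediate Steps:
n(S) = (-83 + S)*(-28 + S)
(-9718 - 31447/(-4504)) + n(-79) = (-9718 - 31447/(-4504)) + (2324 + (-79)² - 111*(-79)) = (-9718 - 31447*(-1/4504)) + (2324 + 6241 + 8769) = (-9718 + 31447/4504) + 17334 = -43738425/4504 + 17334 = 34333911/4504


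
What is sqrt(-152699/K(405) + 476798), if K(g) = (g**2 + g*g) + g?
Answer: sqrt(635039496955505)/36495 ≈ 690.50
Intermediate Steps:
K(g) = g + 2*g**2 (K(g) = (g**2 + g**2) + g = 2*g**2 + g = g + 2*g**2)
sqrt(-152699/K(405) + 476798) = sqrt(-152699*1/(405*(1 + 2*405)) + 476798) = sqrt(-152699*1/(405*(1 + 810)) + 476798) = sqrt(-152699/(405*811) + 476798) = sqrt(-152699/328455 + 476798) = sqrt(156606534391/328455) = sqrt(635039496955505)/36495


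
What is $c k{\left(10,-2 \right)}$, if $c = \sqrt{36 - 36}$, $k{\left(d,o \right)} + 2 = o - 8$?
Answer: $0$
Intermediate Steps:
$k{\left(d,o \right)} = -10 + o$ ($k{\left(d,o \right)} = -2 + \left(o - 8\right) = -2 + \left(-8 + o\right) = -10 + o$)
$c = 0$ ($c = \sqrt{0} = 0$)
$c k{\left(10,-2 \right)} = 0 \left(-10 - 2\right) = 0 \left(-12\right) = 0$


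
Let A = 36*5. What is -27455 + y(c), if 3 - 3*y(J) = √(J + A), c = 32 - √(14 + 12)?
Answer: -27454 - √(212 - √26)/3 ≈ -27459.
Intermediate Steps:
A = 180
c = 32 - √26 ≈ 26.901
y(J) = 1 - √(180 + J)/3 (y(J) = 1 - √(J + 180)/3 = 1 - √(180 + J)/3)
-27455 + y(c) = -27455 + (1 - √(180 + (32 - √26))/3) = -27455 + (1 - √(212 - √26)/3) = -27454 - √(212 - √26)/3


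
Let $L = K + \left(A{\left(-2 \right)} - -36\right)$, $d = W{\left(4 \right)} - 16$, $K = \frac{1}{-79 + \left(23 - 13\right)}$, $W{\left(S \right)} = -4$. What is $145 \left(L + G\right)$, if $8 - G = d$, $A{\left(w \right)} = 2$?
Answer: $\frac{660185}{69} \approx 9567.9$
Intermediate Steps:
$K = - \frac{1}{69}$ ($K = \frac{1}{-79 + \left(23 - 13\right)} = \frac{1}{-79 + 10} = \frac{1}{-69} = - \frac{1}{69} \approx -0.014493$)
$d = -20$ ($d = -4 - 16 = -20$)
$G = 28$ ($G = 8 - -20 = 8 + 20 = 28$)
$L = \frac{2621}{69}$ ($L = - \frac{1}{69} + \left(2 - -36\right) = - \frac{1}{69} + \left(2 + 36\right) = - \frac{1}{69} + 38 = \frac{2621}{69} \approx 37.985$)
$145 \left(L + G\right) = 145 \left(\frac{2621}{69} + 28\right) = 145 \cdot \frac{4553}{69} = \frac{660185}{69}$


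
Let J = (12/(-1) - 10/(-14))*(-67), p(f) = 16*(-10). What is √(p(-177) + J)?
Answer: √29211/7 ≈ 24.416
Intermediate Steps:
p(f) = -160
J = 5293/7 (J = (12*(-1) - 10*(-1/14))*(-67) = (-12 + 5/7)*(-67) = -79/7*(-67) = 5293/7 ≈ 756.14)
√(p(-177) + J) = √(-160 + 5293/7) = √(4173/7) = √29211/7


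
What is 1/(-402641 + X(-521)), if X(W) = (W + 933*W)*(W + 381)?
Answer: 1/67723319 ≈ 1.4766e-8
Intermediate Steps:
X(W) = 934*W*(381 + W) (X(W) = (934*W)*(381 + W) = 934*W*(381 + W))
1/(-402641 + X(-521)) = 1/(-402641 + 934*(-521)*(381 - 521)) = 1/(-402641 + 934*(-521)*(-140)) = 1/(-402641 + 68125960) = 1/67723319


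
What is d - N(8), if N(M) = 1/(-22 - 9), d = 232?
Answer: 7193/31 ≈ 232.03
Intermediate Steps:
N(M) = -1/31 (N(M) = 1/(-31) = -1/31)
d - N(8) = 232 - 1*(-1/31) = 232 + 1/31 = 7193/31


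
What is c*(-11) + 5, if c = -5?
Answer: 60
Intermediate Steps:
c*(-11) + 5 = -5*(-11) + 5 = 55 + 5 = 60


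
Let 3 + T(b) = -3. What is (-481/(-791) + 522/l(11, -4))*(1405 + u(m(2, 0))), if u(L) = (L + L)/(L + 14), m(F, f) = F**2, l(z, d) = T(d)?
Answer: -123483152/1017 ≈ -1.2142e+5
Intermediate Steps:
T(b) = -6 (T(b) = -3 - 3 = -6)
l(z, d) = -6
u(L) = 2*L/(14 + L) (u(L) = (2*L)/(14 + L) = 2*L/(14 + L))
(-481/(-791) + 522/l(11, -4))*(1405 + u(m(2, 0))) = (-481/(-791) + 522/(-6))*(1405 + 2*2**2/(14 + 2**2)) = (-481*(-1/791) + 522*(-1/6))*(1405 + 2*4/(14 + 4)) = (481/791 - 87)*(1405 + 2*4/18) = -68336*(1405 + 2*4*(1/18))/791 = -68336*(1405 + 4/9)/791 = -68336/791*12649/9 = -123483152/1017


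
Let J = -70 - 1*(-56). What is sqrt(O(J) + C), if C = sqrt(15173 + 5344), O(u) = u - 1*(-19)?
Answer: sqrt(5 + sqrt(20517)) ≈ 12.175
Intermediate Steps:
J = -14 (J = -70 + 56 = -14)
O(u) = 19 + u (O(u) = u + 19 = 19 + u)
C = sqrt(20517) ≈ 143.24
sqrt(O(J) + C) = sqrt((19 - 14) + sqrt(20517)) = sqrt(5 + sqrt(20517))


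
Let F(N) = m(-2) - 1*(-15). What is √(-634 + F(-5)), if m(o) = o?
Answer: 3*I*√69 ≈ 24.92*I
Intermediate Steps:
F(N) = 13 (F(N) = -2 - 1*(-15) = -2 + 15 = 13)
√(-634 + F(-5)) = √(-634 + 13) = √(-621) = 3*I*√69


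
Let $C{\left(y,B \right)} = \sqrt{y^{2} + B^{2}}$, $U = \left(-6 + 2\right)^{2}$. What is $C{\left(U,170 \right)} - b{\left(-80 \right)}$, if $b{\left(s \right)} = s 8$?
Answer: $640 + 2 \sqrt{7289} \approx 810.75$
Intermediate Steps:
$b{\left(s \right)} = 8 s$
$U = 16$ ($U = \left(-4\right)^{2} = 16$)
$C{\left(y,B \right)} = \sqrt{B^{2} + y^{2}}$
$C{\left(U,170 \right)} - b{\left(-80 \right)} = \sqrt{170^{2} + 16^{2}} - 8 \left(-80\right) = \sqrt{28900 + 256} - -640 = \sqrt{29156} + 640 = 2 \sqrt{7289} + 640 = 640 + 2 \sqrt{7289}$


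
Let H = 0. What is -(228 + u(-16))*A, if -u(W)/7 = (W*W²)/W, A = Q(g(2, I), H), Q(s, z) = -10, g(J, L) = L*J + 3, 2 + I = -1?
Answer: -15640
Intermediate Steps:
I = -3 (I = -2 - 1 = -3)
g(J, L) = 3 + J*L (g(J, L) = J*L + 3 = 3 + J*L)
A = -10
u(W) = -7*W² (u(W) = -7*W*W²/W = -7*W³/W = -7*W²)
-(228 + u(-16))*A = -(228 - 7*(-16)²)*(-10) = -(228 - 7*256)*(-10) = -(228 - 1792)*(-10) = -(-1564)*(-10) = -1*15640 = -15640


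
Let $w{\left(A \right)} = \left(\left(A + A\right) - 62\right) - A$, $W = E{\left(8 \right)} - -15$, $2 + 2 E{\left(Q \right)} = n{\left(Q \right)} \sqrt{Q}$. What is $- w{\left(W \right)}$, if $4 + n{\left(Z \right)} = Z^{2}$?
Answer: $48 - 60 \sqrt{2} \approx -36.853$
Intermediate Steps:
$n{\left(Z \right)} = -4 + Z^{2}$
$E{\left(Q \right)} = -1 + \frac{\sqrt{Q} \left(-4 + Q^{2}\right)}{2}$ ($E{\left(Q \right)} = -1 + \frac{\left(-4 + Q^{2}\right) \sqrt{Q}}{2} = -1 + \frac{\sqrt{Q} \left(-4 + Q^{2}\right)}{2}$)
$W = 14 + 60 \sqrt{2}$ ($W = \left(-1 + \frac{\sqrt{8} \left(-4 + 8^{2}\right)}{2}\right) - -15 = \left(-1 + \frac{2 \sqrt{2} \left(-4 + 64\right)}{2}\right) + 15 = \left(-1 + \frac{1}{2} \cdot 2 \sqrt{2} \cdot 60\right) + 15 = \left(-1 + 60 \sqrt{2}\right) + 15 = 14 + 60 \sqrt{2} \approx 98.853$)
$w{\left(A \right)} = -62 + A$ ($w{\left(A \right)} = \left(2 A - 62\right) - A = \left(-62 + 2 A\right) - A = -62 + A$)
$- w{\left(W \right)} = - (-62 + \left(14 + 60 \sqrt{2}\right)) = - (-48 + 60 \sqrt{2}) = 48 - 60 \sqrt{2}$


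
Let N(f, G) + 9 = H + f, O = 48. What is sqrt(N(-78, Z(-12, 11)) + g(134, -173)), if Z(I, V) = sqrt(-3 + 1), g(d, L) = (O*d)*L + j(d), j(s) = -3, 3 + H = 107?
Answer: I*sqrt(1112722) ≈ 1054.9*I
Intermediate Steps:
H = 104 (H = -3 + 107 = 104)
g(d, L) = -3 + 48*L*d (g(d, L) = (48*d)*L - 3 = 48*L*d - 3 = -3 + 48*L*d)
Z(I, V) = I*sqrt(2) (Z(I, V) = sqrt(-2) = I*sqrt(2))
N(f, G) = 95 + f (N(f, G) = -9 + (104 + f) = 95 + f)
sqrt(N(-78, Z(-12, 11)) + g(134, -173)) = sqrt((95 - 78) + (-3 + 48*(-173)*134)) = sqrt(17 + (-3 - 1112736)) = sqrt(17 - 1112739) = sqrt(-1112722) = I*sqrt(1112722)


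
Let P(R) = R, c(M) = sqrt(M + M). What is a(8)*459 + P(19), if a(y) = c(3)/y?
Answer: 19 + 459*sqrt(6)/8 ≈ 159.54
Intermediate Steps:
c(M) = sqrt(2)*sqrt(M) (c(M) = sqrt(2*M) = sqrt(2)*sqrt(M))
a(y) = sqrt(6)/y (a(y) = (sqrt(2)*sqrt(3))/y = sqrt(6)/y)
a(8)*459 + P(19) = (sqrt(6)/8)*459 + 19 = 459*sqrt(6)/8 + 19 = 19 + 459*sqrt(6)/8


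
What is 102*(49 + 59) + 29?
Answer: 11045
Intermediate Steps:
102*(49 + 59) + 29 = 102*108 + 29 = 11016 + 29 = 11045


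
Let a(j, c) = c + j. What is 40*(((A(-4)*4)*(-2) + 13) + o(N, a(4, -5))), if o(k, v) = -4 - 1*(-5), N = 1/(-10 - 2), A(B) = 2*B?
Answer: 3120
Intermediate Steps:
N = -1/12 (N = 1/(-12) = -1/12 ≈ -0.083333)
o(k, v) = 1 (o(k, v) = -4 + 5 = 1)
40*(((A(-4)*4)*(-2) + 13) + o(N, a(4, -5))) = 40*((((2*(-4))*4)*(-2) + 13) + 1) = 40*((-8*4*(-2) + 13) + 1) = 40*((-32*(-2) + 13) + 1) = 40*((64 + 13) + 1) = 40*(77 + 1) = 40*78 = 3120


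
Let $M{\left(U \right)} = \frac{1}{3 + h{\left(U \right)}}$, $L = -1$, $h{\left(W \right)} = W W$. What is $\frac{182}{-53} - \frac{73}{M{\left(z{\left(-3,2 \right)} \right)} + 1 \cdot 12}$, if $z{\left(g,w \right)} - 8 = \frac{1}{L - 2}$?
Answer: $- \frac{3367106}{354093} \approx -9.5091$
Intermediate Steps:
$h{\left(W \right)} = W^{2}$
$z{\left(g,w \right)} = \frac{23}{3}$ ($z{\left(g,w \right)} = 8 + \frac{1}{-1 - 2} = 8 + \frac{1}{-3} = 8 - \frac{1}{3} = \frac{23}{3}$)
$M{\left(U \right)} = \frac{1}{3 + U^{2}}$
$\frac{182}{-53} - \frac{73}{M{\left(z{\left(-3,2 \right)} \right)} + 1 \cdot 12} = \frac{182}{-53} - \frac{73}{\frac{1}{3 + \left(\frac{23}{3}\right)^{2}} + 1 \cdot 12} = 182 \left(- \frac{1}{53}\right) - \frac{73}{\frac{1}{3 + \frac{529}{9}} + 12} = - \frac{182}{53} - \frac{73}{\frac{1}{\frac{556}{9}} + 12} = - \frac{182}{53} - \frac{73}{\frac{9}{556} + 12} = - \frac{182}{53} - \frac{73}{\frac{6681}{556}} = - \frac{182}{53} - \frac{40588}{6681} = - \frac{3367106}{354093}$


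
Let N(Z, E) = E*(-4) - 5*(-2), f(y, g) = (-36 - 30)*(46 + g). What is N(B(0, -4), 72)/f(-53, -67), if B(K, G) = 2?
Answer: -139/693 ≈ -0.20058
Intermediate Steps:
f(y, g) = -3036 - 66*g (f(y, g) = -66*(46 + g) = -3036 - 66*g)
N(Z, E) = 10 - 4*E (N(Z, E) = -4*E + 10 = 10 - 4*E)
N(B(0, -4), 72)/f(-53, -67) = (10 - 4*72)/(-3036 - 66*(-67)) = (10 - 288)/(-3036 + 4422) = -278/1386 = -278*1/1386 = -139/693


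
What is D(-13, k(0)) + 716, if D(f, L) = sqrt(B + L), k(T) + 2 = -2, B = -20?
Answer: 716 + 2*I*sqrt(6) ≈ 716.0 + 4.899*I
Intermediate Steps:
k(T) = -4 (k(T) = -2 - 2 = -4)
D(f, L) = sqrt(-20 + L)
D(-13, k(0)) + 716 = sqrt(-20 - 4) + 716 = sqrt(-24) + 716 = 2*I*sqrt(6) + 716 = 716 + 2*I*sqrt(6)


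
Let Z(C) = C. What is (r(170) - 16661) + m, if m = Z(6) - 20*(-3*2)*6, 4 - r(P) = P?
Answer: -16101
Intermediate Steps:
r(P) = 4 - P
m = 726 (m = 6 - 20*(-3*2)*6 = 6 - (-120)*6 = 6 - 20*(-36) = 6 + 720 = 726)
(r(170) - 16661) + m = ((4 - 1*170) - 16661) + 726 = ((4 - 170) - 16661) + 726 = (-166 - 16661) + 726 = -16827 + 726 = -16101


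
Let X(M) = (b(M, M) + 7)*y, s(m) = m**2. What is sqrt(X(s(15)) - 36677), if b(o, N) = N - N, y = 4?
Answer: I*sqrt(36649) ≈ 191.44*I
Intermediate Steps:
b(o, N) = 0
X(M) = 28 (X(M) = (0 + 7)*4 = 7*4 = 28)
sqrt(X(s(15)) - 36677) = sqrt(28 - 36677) = sqrt(-36649) = I*sqrt(36649)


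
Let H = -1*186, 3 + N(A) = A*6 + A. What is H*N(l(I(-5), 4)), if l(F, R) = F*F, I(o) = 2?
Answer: -4650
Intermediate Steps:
l(F, R) = F²
N(A) = -3 + 7*A (N(A) = -3 + (A*6 + A) = -3 + (6*A + A) = -3 + 7*A)
H = -186
H*N(l(I(-5), 4)) = -186*(-3 + 7*2²) = -186*(-3 + 7*4) = -186*(-3 + 28) = -186*25 = -4650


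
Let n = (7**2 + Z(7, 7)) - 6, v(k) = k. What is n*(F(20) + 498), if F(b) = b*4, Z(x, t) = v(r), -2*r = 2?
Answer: 24276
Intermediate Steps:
r = -1 (r = -1/2*2 = -1)
Z(x, t) = -1
F(b) = 4*b
n = 42 (n = (7**2 - 1) - 6 = (49 - 1) - 6 = 48 - 6 = 42)
n*(F(20) + 498) = 42*(4*20 + 498) = 42*(80 + 498) = 42*578 = 24276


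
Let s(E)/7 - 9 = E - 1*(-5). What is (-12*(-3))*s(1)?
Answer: 3780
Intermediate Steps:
s(E) = 98 + 7*E (s(E) = 63 + 7*(E - 1*(-5)) = 63 + 7*(E + 5) = 63 + 7*(5 + E) = 63 + (35 + 7*E) = 98 + 7*E)
(-12*(-3))*s(1) = (-12*(-3))*(98 + 7*1) = 36*(98 + 7) = 36*105 = 3780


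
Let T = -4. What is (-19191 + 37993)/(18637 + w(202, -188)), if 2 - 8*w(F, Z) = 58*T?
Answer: 75208/74665 ≈ 1.0073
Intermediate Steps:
w(F, Z) = 117/4 (w(F, Z) = ¼ - 29*(-4)/4 = ¼ - ⅛*(-232) = ¼ + 29 = 117/4)
(-19191 + 37993)/(18637 + w(202, -188)) = (-19191 + 37993)/(18637 + 117/4) = 18802/(74665/4) = 18802*(4/74665) = 75208/74665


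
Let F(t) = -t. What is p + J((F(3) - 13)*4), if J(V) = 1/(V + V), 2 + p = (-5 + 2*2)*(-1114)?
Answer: 142335/128 ≈ 1112.0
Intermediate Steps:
p = 1112 (p = -2 + (-5 + 2*2)*(-1114) = -2 + (-5 + 4)*(-1114) = -2 - 1*(-1114) = -2 + 1114 = 1112)
J(V) = 1/(2*V)
p + J((F(3) - 13)*4) = 1112 + 1/(2*(((-1*3 - 13)*4))) = 1112 + 1/(2*(((-3 - 13)*4))) = 1112 + 1/(2*((-16*4))) = 1112 + (1/2)/(-64) = 1112 + (1/2)*(-1/64) = 1112 - 1/128 = 142335/128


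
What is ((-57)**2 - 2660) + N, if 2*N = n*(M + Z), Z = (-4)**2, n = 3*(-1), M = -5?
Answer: 1145/2 ≈ 572.50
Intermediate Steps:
n = -3
Z = 16
N = -33/2 (N = (-3*(-5 + 16))/2 = (-3*11)/2 = (1/2)*(-33) = -33/2 ≈ -16.500)
((-57)**2 - 2660) + N = ((-57)**2 - 2660) - 33/2 = (3249 - 2660) - 33/2 = 589 - 33/2 = 1145/2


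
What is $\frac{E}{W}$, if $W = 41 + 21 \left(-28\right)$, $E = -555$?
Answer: $\frac{555}{547} \approx 1.0146$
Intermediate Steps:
$W = -547$ ($W = 41 - 588 = -547$)
$\frac{E}{W} = - \frac{555}{-547} = \left(-555\right) \left(- \frac{1}{547}\right) = \frac{555}{547}$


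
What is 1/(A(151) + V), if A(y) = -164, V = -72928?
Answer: -1/73092 ≈ -1.3681e-5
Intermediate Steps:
1/(A(151) + V) = 1/(-164 - 72928) = 1/(-73092) = -1/73092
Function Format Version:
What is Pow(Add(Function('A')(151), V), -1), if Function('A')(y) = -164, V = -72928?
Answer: Rational(-1, 73092) ≈ -1.3681e-5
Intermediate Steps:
Pow(Add(Function('A')(151), V), -1) = Pow(Add(-164, -72928), -1) = Pow(-73092, -1) = Rational(-1, 73092)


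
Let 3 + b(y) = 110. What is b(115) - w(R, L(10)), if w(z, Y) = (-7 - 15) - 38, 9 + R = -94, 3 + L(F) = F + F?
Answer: 167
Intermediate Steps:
b(y) = 107 (b(y) = -3 + 110 = 107)
L(F) = -3 + 2*F (L(F) = -3 + (F + F) = -3 + 2*F)
R = -103 (R = -9 - 94 = -103)
w(z, Y) = -60 (w(z, Y) = -22 - 38 = -60)
b(115) - w(R, L(10)) = 107 - 1*(-60) = 107 + 60 = 167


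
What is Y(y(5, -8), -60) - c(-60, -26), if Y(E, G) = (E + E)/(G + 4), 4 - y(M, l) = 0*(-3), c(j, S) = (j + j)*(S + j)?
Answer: -72241/7 ≈ -10320.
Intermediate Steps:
c(j, S) = 2*j*(S + j) (c(j, S) = (2*j)*(S + j) = 2*j*(S + j))
y(M, l) = 4 (y(M, l) = 4 - 0*(-3) = 4 - 1*0 = 4 + 0 = 4)
Y(E, G) = 2*E/(4 + G) (Y(E, G) = (2*E)/(4 + G) = 2*E/(4 + G))
Y(y(5, -8), -60) - c(-60, -26) = 2*4/(4 - 60) - 2*(-60)*(-26 - 60) = 2*4/(-56) - 2*(-60)*(-86) = 2*4*(-1/56) - 1*10320 = -⅐ - 10320 = -72241/7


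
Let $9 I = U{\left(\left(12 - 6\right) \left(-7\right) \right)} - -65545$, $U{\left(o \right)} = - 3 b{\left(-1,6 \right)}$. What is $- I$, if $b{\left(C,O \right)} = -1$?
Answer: $- \frac{65548}{9} \approx -7283.1$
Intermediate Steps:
$U{\left(o \right)} = 3$ ($U{\left(o \right)} = \left(-3\right) \left(-1\right) = 3$)
$I = \frac{65548}{9}$ ($I = \frac{3 - -65545}{9} = \frac{3 + 65545}{9} = \frac{1}{9} \cdot 65548 = \frac{65548}{9} \approx 7283.1$)
$- I = \left(-1\right) \frac{65548}{9} = - \frac{65548}{9}$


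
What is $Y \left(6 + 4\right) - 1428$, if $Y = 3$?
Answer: $-1398$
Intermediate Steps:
$Y \left(6 + 4\right) - 1428 = 3 \left(6 + 4\right) - 1428 = 3 \cdot 10 - 1428 = 30 - 1428 = -1398$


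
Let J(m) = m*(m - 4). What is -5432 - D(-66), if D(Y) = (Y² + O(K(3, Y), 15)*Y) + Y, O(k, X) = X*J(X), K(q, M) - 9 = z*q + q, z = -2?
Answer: 153628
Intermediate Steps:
J(m) = m*(-4 + m)
K(q, M) = 9 - q (K(q, M) = 9 + (-2*q + q) = 9 - q)
O(k, X) = X²*(-4 + X) (O(k, X) = X*(X*(-4 + X)) = X²*(-4 + X))
D(Y) = Y² + 2476*Y (D(Y) = (Y² + (15²*(-4 + 15))*Y) + Y = (Y² + (225*11)*Y) + Y = (Y² + 2475*Y) + Y = Y² + 2476*Y)
-5432 - D(-66) = -5432 - (-66)*(2476 - 66) = -5432 - (-66)*2410 = -5432 - 1*(-159060) = -5432 + 159060 = 153628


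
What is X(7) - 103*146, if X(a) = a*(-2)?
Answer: -15052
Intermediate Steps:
X(a) = -2*a
X(7) - 103*146 = -2*7 - 103*146 = -14 - 15038 = -15052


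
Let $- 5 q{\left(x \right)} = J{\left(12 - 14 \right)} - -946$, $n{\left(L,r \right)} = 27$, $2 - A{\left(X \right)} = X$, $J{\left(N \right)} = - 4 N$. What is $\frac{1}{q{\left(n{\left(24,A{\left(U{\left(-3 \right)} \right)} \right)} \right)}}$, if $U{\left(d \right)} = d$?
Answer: $- \frac{5}{954} \approx -0.0052411$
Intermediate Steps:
$A{\left(X \right)} = 2 - X$
$q{\left(x \right)} = - \frac{954}{5}$ ($q{\left(x \right)} = - \frac{- 4 \left(12 - 14\right) - -946}{5} = - \frac{- 4 \left(12 - 14\right) + 946}{5} = - \frac{\left(-4\right) \left(-2\right) + 946}{5} = - \frac{8 + 946}{5} = \left(- \frac{1}{5}\right) 954 = - \frac{954}{5}$)
$\frac{1}{q{\left(n{\left(24,A{\left(U{\left(-3 \right)} \right)} \right)} \right)}} = \frac{1}{- \frac{954}{5}} = - \frac{5}{954}$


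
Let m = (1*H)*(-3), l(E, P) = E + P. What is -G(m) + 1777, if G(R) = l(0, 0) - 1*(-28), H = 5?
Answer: 1749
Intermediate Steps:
m = -15 (m = (1*5)*(-3) = 5*(-3) = -15)
G(R) = 28 (G(R) = (0 + 0) - 1*(-28) = 0 + 28 = 28)
-G(m) + 1777 = -1*28 + 1777 = -28 + 1777 = 1749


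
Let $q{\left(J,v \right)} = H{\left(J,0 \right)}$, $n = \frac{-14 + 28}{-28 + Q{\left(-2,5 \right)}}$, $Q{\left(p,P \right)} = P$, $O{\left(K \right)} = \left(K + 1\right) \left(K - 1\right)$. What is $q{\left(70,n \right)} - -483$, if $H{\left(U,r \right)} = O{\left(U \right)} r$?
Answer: $483$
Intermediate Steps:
$O{\left(K \right)} = \left(1 + K\right) \left(-1 + K\right)$
$n = - \frac{14}{23}$ ($n = \frac{-14 + 28}{-28 + 5} = \frac{14}{-23} = 14 \left(- \frac{1}{23}\right) = - \frac{14}{23} \approx -0.6087$)
$H{\left(U,r \right)} = r \left(-1 + U^{2}\right)$ ($H{\left(U,r \right)} = \left(-1 + U^{2}\right) r = r \left(-1 + U^{2}\right)$)
$q{\left(J,v \right)} = 0$ ($q{\left(J,v \right)} = 0 \left(-1 + J^{2}\right) = 0$)
$q{\left(70,n \right)} - -483 = 0 - -483 = 0 + 483 = 483$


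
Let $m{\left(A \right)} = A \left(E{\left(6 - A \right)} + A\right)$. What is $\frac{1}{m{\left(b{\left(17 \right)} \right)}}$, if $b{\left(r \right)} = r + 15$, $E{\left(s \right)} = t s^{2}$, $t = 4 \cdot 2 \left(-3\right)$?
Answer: $- \frac{1}{518144} \approx -1.93 \cdot 10^{-6}$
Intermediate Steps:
$t = -24$ ($t = 8 \left(-3\right) = -24$)
$E{\left(s \right)} = - 24 s^{2}$
$b{\left(r \right)} = 15 + r$
$m{\left(A \right)} = A \left(A - 24 \left(6 - A\right)^{2}\right)$ ($m{\left(A \right)} = A \left(- 24 \left(6 - A\right)^{2} + A\right) = A \left(A - 24 \left(6 - A\right)^{2}\right)$)
$\frac{1}{m{\left(b{\left(17 \right)} \right)}} = \frac{1}{\left(15 + 17\right) \left(\left(15 + 17\right) - 24 \left(-6 + \left(15 + 17\right)\right)^{2}\right)} = \frac{1}{32 \left(32 - 24 \left(-6 + 32\right)^{2}\right)} = \frac{1}{32 \left(32 - 24 \cdot 26^{2}\right)} = \frac{1}{32 \left(32 - 16224\right)} = \frac{1}{32 \left(-16192\right)} = \frac{1}{-518144} = - \frac{1}{518144}$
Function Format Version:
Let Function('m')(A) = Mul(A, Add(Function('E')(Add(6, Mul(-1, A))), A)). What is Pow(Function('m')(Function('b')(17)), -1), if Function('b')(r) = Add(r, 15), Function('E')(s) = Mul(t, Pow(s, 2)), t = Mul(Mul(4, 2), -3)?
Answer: Rational(-1, 518144) ≈ -1.9300e-6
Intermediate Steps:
t = -24 (t = Mul(8, -3) = -24)
Function('E')(s) = Mul(-24, Pow(s, 2))
Function('b')(r) = Add(15, r)
Function('m')(A) = Mul(A, Add(A, Mul(-24, Pow(Add(6, Mul(-1, A)), 2)))) (Function('m')(A) = Mul(A, Add(Mul(-24, Pow(Add(6, Mul(-1, A)), 2)), A)) = Mul(A, Add(A, Mul(-24, Pow(Add(6, Mul(-1, A)), 2)))))
Pow(Function('m')(Function('b')(17)), -1) = Pow(Mul(Add(15, 17), Add(Add(15, 17), Mul(-24, Pow(Add(-6, Add(15, 17)), 2)))), -1) = Pow(Mul(32, Add(32, Mul(-24, Pow(Add(-6, 32), 2)))), -1) = Pow(Mul(32, Add(32, Mul(-24, Pow(26, 2)))), -1) = Pow(Mul(32, Add(32, Mul(-24, 676))), -1) = Pow(Mul(32, Add(32, -16224)), -1) = Pow(Mul(32, -16192), -1) = Pow(-518144, -1) = Rational(-1, 518144)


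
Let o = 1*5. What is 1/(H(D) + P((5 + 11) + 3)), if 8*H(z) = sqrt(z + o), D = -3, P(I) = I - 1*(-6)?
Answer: 800/19999 - 4*sqrt(2)/19999 ≈ 0.039719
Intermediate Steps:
P(I) = 6 + I (P(I) = I + 6 = 6 + I)
o = 5
H(z) = sqrt(5 + z)/8 (H(z) = sqrt(z + 5)/8 = sqrt(5 + z)/8)
1/(H(D) + P((5 + 11) + 3)) = 1/(sqrt(5 - 3)/8 + (6 + ((5 + 11) + 3))) = 1/(sqrt(2)/8 + (6 + (16 + 3))) = 1/(sqrt(2)/8 + (6 + 19)) = 1/(sqrt(2)/8 + 25) = 1/(25 + sqrt(2)/8)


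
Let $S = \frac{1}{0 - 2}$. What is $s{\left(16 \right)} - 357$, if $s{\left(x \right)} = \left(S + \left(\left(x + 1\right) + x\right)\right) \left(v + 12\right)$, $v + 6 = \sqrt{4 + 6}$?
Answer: $-162 + \frac{65 \sqrt{10}}{2} \approx -59.226$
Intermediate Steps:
$S = - \frac{1}{2}$ ($S = \frac{1}{-2} = - \frac{1}{2} \approx -0.5$)
$v = -6 + \sqrt{10}$ ($v = -6 + \sqrt{4 + 6} = -6 + \sqrt{10} \approx -2.8377$)
$s{\left(x \right)} = \left(\frac{1}{2} + 2 x\right) \left(6 + \sqrt{10}\right)$ ($s{\left(x \right)} = \left(- \frac{1}{2} + \left(\left(x + 1\right) + x\right)\right) \left(\left(-6 + \sqrt{10}\right) + 12\right) = \left(- \frac{1}{2} + \left(\left(1 + x\right) + x\right)\right) \left(6 + \sqrt{10}\right) = \left(- \frac{1}{2} + \left(1 + 2 x\right)\right) \left(6 + \sqrt{10}\right) = \left(\frac{1}{2} + 2 x\right) \left(6 + \sqrt{10}\right)$)
$s{\left(16 \right)} - 357 = \left(3 + \frac{\sqrt{10}}{2} + 12 \cdot 16 + 2 \cdot 16 \sqrt{10}\right) - 357 = \left(3 + \frac{\sqrt{10}}{2} + 192 + 32 \sqrt{10}\right) - 357 = \left(195 + \frac{65 \sqrt{10}}{2}\right) - 357 = -162 + \frac{65 \sqrt{10}}{2}$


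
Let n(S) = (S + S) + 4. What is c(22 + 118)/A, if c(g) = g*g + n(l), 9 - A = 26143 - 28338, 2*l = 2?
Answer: 9803/1102 ≈ 8.8956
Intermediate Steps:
l = 1 (l = (½)*2 = 1)
n(S) = 4 + 2*S (n(S) = 2*S + 4 = 4 + 2*S)
A = 2204 (A = 9 - (26143 - 28338) = 9 - 1*(-2195) = 9 + 2195 = 2204)
c(g) = 6 + g² (c(g) = g*g + (4 + 2*1) = g² + (4 + 2) = g² + 6 = 6 + g²)
c(22 + 118)/A = (6 + (22 + 118)²)/2204 = (6 + 140²)*(1/2204) = (6 + 19600)*(1/2204) = 19606*(1/2204) = 9803/1102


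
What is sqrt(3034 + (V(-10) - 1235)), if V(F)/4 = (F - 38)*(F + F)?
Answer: sqrt(5639) ≈ 75.093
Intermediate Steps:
V(F) = 8*F*(-38 + F) (V(F) = 4*((F - 38)*(F + F)) = 4*((-38 + F)*(2*F)) = 4*(2*F*(-38 + F)) = 8*F*(-38 + F))
sqrt(3034 + (V(-10) - 1235)) = sqrt(3034 + (8*(-10)*(-38 - 10) - 1235)) = sqrt(3034 + (8*(-10)*(-48) - 1235)) = sqrt(3034 + (3840 - 1235)) = sqrt(3034 + 2605) = sqrt(5639)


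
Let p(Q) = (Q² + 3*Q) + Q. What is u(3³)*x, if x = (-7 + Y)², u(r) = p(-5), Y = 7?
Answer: 0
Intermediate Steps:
p(Q) = Q² + 4*Q
u(r) = 5 (u(r) = -5*(4 - 5) = -5*(-1) = 5)
x = 0 (x = (-7 + 7)² = 0² = 0)
u(3³)*x = 5*0 = 0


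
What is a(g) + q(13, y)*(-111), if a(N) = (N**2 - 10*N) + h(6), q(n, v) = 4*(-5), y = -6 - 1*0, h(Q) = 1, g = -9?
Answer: 2392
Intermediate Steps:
y = -6 (y = -6 + 0 = -6)
q(n, v) = -20
a(N) = 1 + N**2 - 10*N (a(N) = (N**2 - 10*N) + 1 = 1 + N**2 - 10*N)
a(g) + q(13, y)*(-111) = (1 + (-9)**2 - 10*(-9)) - 20*(-111) = (1 + 81 + 90) + 2220 = 172 + 2220 = 2392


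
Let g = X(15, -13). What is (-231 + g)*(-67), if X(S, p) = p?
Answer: 16348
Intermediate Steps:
g = -13
(-231 + g)*(-67) = (-231 - 13)*(-67) = -244*(-67) = 16348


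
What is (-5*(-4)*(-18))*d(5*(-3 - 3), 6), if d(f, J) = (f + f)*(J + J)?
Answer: 259200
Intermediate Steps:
d(f, J) = 4*J*f (d(f, J) = (2*f)*(2*J) = 4*J*f)
(-5*(-4)*(-18))*d(5*(-3 - 3), 6) = (-5*(-4)*(-18))*(4*6*(5*(-3 - 3))) = (20*(-18))*(4*6*(5*(-6))) = -1440*6*(-30) = -360*(-720) = 259200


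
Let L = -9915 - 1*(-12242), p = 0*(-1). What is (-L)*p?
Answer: 0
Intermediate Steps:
p = 0
L = 2327 (L = -9915 + 12242 = 2327)
(-L)*p = -1*2327*0 = -2327*0 = 0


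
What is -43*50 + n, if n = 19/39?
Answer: -83831/39 ≈ -2149.5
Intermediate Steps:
n = 19/39 (n = 19*(1/39) = 19/39 ≈ 0.48718)
-43*50 + n = -43*50 + 19/39 = -2150 + 19/39 = -83831/39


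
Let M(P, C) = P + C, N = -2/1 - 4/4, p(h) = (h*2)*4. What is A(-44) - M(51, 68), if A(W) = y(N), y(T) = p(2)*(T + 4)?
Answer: -103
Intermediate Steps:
p(h) = 8*h (p(h) = (2*h)*4 = 8*h)
N = -3 (N = -2*1 - 4*¼ = -2 - 1 = -3)
y(T) = 64 + 16*T (y(T) = (8*2)*(T + 4) = 16*(4 + T) = 64 + 16*T)
A(W) = 16 (A(W) = 64 + 16*(-3) = 64 - 48 = 16)
M(P, C) = C + P
A(-44) - M(51, 68) = 16 - (68 + 51) = 16 - 1*119 = 16 - 119 = -103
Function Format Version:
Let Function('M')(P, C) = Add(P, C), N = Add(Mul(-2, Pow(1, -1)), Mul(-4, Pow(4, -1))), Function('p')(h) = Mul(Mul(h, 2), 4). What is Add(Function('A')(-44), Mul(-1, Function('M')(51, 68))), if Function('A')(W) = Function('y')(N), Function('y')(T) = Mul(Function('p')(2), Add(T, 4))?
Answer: -103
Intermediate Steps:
Function('p')(h) = Mul(8, h) (Function('p')(h) = Mul(Mul(2, h), 4) = Mul(8, h))
N = -3 (N = Add(Mul(-2, 1), Mul(-4, Rational(1, 4))) = Add(-2, -1) = -3)
Function('y')(T) = Add(64, Mul(16, T)) (Function('y')(T) = Mul(Mul(8, 2), Add(T, 4)) = Mul(16, Add(4, T)) = Add(64, Mul(16, T)))
Function('A')(W) = 16 (Function('A')(W) = Add(64, Mul(16, -3)) = Add(64, -48) = 16)
Function('M')(P, C) = Add(C, P)
Add(Function('A')(-44), Mul(-1, Function('M')(51, 68))) = Add(16, Mul(-1, Add(68, 51))) = Add(16, Mul(-1, 119)) = Add(16, -119) = -103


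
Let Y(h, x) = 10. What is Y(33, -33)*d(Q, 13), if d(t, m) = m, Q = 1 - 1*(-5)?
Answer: 130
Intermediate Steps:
Q = 6 (Q = 1 + 5 = 6)
Y(33, -33)*d(Q, 13) = 10*13 = 130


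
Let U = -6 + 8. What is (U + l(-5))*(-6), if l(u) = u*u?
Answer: -162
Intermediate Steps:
l(u) = u**2
U = 2
(U + l(-5))*(-6) = (2 + (-5)**2)*(-6) = (2 + 25)*(-6) = 27*(-6) = -162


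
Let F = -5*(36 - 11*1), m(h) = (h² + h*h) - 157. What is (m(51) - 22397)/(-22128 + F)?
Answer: 17352/22253 ≈ 0.77976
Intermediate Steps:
m(h) = -157 + 2*h² (m(h) = (h² + h²) - 157 = 2*h² - 157 = -157 + 2*h²)
F = -125 (F = -5*(36 - 11) = -5*25 = -125)
(m(51) - 22397)/(-22128 + F) = ((-157 + 2*51²) - 22397)/(-22128 - 125) = ((-157 + 2*2601) - 22397)/(-22253) = ((-157 + 5202) - 22397)*(-1/22253) = (5045 - 22397)*(-1/22253) = -17352*(-1/22253) = 17352/22253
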